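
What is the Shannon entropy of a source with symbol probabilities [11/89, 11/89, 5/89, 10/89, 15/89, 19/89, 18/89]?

H(X) = -Σ p(x) log₂ p(x)
  -11/89 × log₂(11/89) = 0.3728
  -11/89 × log₂(11/89) = 0.3728
  -5/89 × log₂(5/89) = 0.2334
  -10/89 × log₂(10/89) = 0.3544
  -15/89 × log₂(15/89) = 0.4330
  -19/89 × log₂(19/89) = 0.4756
  -18/89 × log₂(18/89) = 0.4663
H(X) = 2.7082 bits


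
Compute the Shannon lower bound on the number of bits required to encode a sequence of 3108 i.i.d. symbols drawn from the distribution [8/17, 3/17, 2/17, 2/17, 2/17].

Entropy H = 2.0431 bits/symbol
Minimum bits = H × n = 2.0431 × 3108
= 6349.82 bits


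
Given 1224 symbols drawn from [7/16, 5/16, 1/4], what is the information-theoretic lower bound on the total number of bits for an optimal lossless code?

Entropy H = 1.5462 bits/symbol
Minimum bits = H × n = 1.5462 × 1224
= 1892.52 bits


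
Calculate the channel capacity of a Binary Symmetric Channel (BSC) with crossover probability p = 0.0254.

For BSC with error probability p:
C = 1 - H(p) where H(p) is binary entropy
H(0.0254) = -0.0254 × log₂(0.0254) - 0.9746 × log₂(0.9746)
H(p) = 0.1708
C = 1 - 0.1708 = 0.8292 bits/use


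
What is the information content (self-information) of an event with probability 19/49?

Information content I(x) = -log₂(p(x))
I = -log₂(19/49) = -log₂(0.3878)
I = 1.3668 bits


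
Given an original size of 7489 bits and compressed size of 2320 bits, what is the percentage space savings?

Space savings = (1 - Compressed/Original) × 100%
= (1 - 2320/7489) × 100%
= 69.02%


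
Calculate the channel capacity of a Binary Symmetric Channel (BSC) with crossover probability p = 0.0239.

For BSC with error probability p:
C = 1 - H(p) where H(p) is binary entropy
H(0.0239) = -0.0239 × log₂(0.0239) - 0.9761 × log₂(0.9761)
H(p) = 0.1628
C = 1 - 0.1628 = 0.8372 bits/use


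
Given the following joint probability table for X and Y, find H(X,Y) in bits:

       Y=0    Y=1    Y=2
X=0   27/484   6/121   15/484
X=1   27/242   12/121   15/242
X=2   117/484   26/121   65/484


H(X,Y) = -Σ p(x,y) log₂ p(x,y)
  p(0,0)=27/484: -0.0558 × log₂(0.0558) = 0.2323
  p(0,1)=6/121: -0.0496 × log₂(0.0496) = 0.2149
  p(0,2)=15/484: -0.0310 × log₂(0.0310) = 0.1553
  p(1,0)=27/242: -0.1116 × log₂(0.1116) = 0.3530
  p(1,1)=12/121: -0.0992 × log₂(0.0992) = 0.3306
  p(1,2)=15/242: -0.0620 × log₂(0.0620) = 0.2487
  p(2,0)=117/484: -0.2417 × log₂(0.2417) = 0.4952
  p(2,1)=26/121: -0.2149 × log₂(0.2149) = 0.4767
  p(2,2)=65/484: -0.1343 × log₂(0.1343) = 0.3890
H(X,Y) = 2.8957 bits


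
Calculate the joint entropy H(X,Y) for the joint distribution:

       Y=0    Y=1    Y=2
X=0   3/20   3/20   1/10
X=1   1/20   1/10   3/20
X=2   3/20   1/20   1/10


H(X,Y) = -Σ p(x,y) log₂ p(x,y)
  p(0,0)=3/20: -0.1500 × log₂(0.1500) = 0.4105
  p(0,1)=3/20: -0.1500 × log₂(0.1500) = 0.4105
  p(0,2)=1/10: -0.1000 × log₂(0.1000) = 0.3322
  p(1,0)=1/20: -0.0500 × log₂(0.0500) = 0.2161
  p(1,1)=1/10: -0.1000 × log₂(0.1000) = 0.3322
  p(1,2)=3/20: -0.1500 × log₂(0.1500) = 0.4105
  p(2,0)=3/20: -0.1500 × log₂(0.1500) = 0.4105
  p(2,1)=1/20: -0.0500 × log₂(0.0500) = 0.2161
  p(2,2)=1/10: -0.1000 × log₂(0.1000) = 0.3322
H(X,Y) = 3.0710 bits


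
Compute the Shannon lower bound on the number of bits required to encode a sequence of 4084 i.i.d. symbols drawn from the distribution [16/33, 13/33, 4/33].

Entropy H = 1.4048 bits/symbol
Minimum bits = H × n = 1.4048 × 4084
= 5737.31 bits


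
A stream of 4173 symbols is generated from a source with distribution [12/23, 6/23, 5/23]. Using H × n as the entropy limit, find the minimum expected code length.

Entropy H = 1.4740 bits/symbol
Minimum bits = H × n = 1.4740 × 4173
= 6151.18 bits


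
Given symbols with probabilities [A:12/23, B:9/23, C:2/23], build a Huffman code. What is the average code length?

Huffman tree construction:
Combine smallest probabilities repeatedly
Resulting codes:
  A: 1 (length 1)
  B: 01 (length 2)
  C: 00 (length 2)
Average length = Σ p(s) × length(s) = 1.4783 bits


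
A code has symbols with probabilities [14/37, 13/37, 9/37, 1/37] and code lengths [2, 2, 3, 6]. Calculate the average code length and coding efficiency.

Average length L = Σ p_i × l_i = 2.3514 bits
Entropy H = 1.6976 bits
Efficiency η = H/L × 100% = 72.20%


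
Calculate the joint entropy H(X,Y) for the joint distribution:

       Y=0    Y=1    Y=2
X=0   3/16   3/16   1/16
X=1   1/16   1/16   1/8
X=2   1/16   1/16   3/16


H(X,Y) = -Σ p(x,y) log₂ p(x,y)
  p(0,0)=3/16: -0.1875 × log₂(0.1875) = 0.4528
  p(0,1)=3/16: -0.1875 × log₂(0.1875) = 0.4528
  p(0,2)=1/16: -0.0625 × log₂(0.0625) = 0.2500
  p(1,0)=1/16: -0.0625 × log₂(0.0625) = 0.2500
  p(1,1)=1/16: -0.0625 × log₂(0.0625) = 0.2500
  p(1,2)=1/8: -0.1250 × log₂(0.1250) = 0.3750
  p(2,0)=1/16: -0.0625 × log₂(0.0625) = 0.2500
  p(2,1)=1/16: -0.0625 × log₂(0.0625) = 0.2500
  p(2,2)=3/16: -0.1875 × log₂(0.1875) = 0.4528
H(X,Y) = 2.9835 bits


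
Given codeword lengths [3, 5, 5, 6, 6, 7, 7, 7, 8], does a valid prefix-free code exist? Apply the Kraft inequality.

Kraft inequality: Σ 2^(-l_i) ≤ 1 for prefix-free code
Calculating: 2^(-3) + 2^(-5) + 2^(-5) + 2^(-6) + 2^(-6) + 2^(-7) + 2^(-7) + 2^(-7) + 2^(-8)
= 0.125 + 0.03125 + 0.03125 + 0.015625 + 0.015625 + 0.0078125 + 0.0078125 + 0.0078125 + 0.00390625
= 0.2461
Since 0.2461 ≤ 1, prefix-free code exists


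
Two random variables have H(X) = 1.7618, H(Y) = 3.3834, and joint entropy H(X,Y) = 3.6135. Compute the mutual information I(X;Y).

I(X;Y) = H(X) + H(Y) - H(X,Y)
I(X;Y) = 1.7618 + 3.3834 - 3.6135 = 1.5317 bits


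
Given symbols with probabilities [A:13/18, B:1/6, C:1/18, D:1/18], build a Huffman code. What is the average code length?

Huffman tree construction:
Combine smallest probabilities repeatedly
Resulting codes:
  A: 1 (length 1)
  B: 01 (length 2)
  C: 000 (length 3)
  D: 001 (length 3)
Average length = Σ p(s) × length(s) = 1.3889 bits


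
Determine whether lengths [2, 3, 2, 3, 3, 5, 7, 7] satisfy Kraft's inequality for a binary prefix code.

Kraft inequality: Σ 2^(-l_i) ≤ 1 for prefix-free code
Calculating: 2^(-2) + 2^(-3) + 2^(-2) + 2^(-3) + 2^(-3) + 2^(-5) + 2^(-7) + 2^(-7)
= 0.25 + 0.125 + 0.25 + 0.125 + 0.125 + 0.03125 + 0.0078125 + 0.0078125
= 0.9219
Since 0.9219 ≤ 1, prefix-free code exists


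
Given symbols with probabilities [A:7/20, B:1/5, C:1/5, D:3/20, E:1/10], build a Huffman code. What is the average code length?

Huffman tree construction:
Combine smallest probabilities repeatedly
Resulting codes:
  A: 11 (length 2)
  B: 00 (length 2)
  C: 01 (length 2)
  D: 101 (length 3)
  E: 100 (length 3)
Average length = Σ p(s) × length(s) = 2.2500 bits


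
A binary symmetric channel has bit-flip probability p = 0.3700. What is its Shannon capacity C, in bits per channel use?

For BSC with error probability p:
C = 1 - H(p) where H(p) is binary entropy
H(0.3700) = -0.3700 × log₂(0.3700) - 0.6300 × log₂(0.6300)
H(p) = 0.9507
C = 1 - 0.9507 = 0.0493 bits/use


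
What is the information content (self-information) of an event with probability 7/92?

Information content I(x) = -log₂(p(x))
I = -log₂(7/92) = -log₂(0.0761)
I = 3.7162 bits


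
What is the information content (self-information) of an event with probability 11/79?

Information content I(x) = -log₂(p(x))
I = -log₂(11/79) = -log₂(0.1392)
I = 2.8443 bits


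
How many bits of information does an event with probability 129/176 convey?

Information content I(x) = -log₂(p(x))
I = -log₂(129/176) = -log₂(0.7330)
I = 0.4482 bits


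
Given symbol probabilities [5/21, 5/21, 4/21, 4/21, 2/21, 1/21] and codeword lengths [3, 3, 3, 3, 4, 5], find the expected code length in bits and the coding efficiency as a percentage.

Average length L = Σ p_i × l_i = 3.1905 bits
Entropy H = 2.4295 bits
Efficiency η = H/L × 100% = 76.15%


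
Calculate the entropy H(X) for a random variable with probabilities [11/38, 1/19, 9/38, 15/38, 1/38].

H(X) = -Σ p(x) log₂ p(x)
  -11/38 × log₂(11/38) = 0.5177
  -1/19 × log₂(1/19) = 0.2236
  -9/38 × log₂(9/38) = 0.4922
  -15/38 × log₂(15/38) = 0.5294
  -1/38 × log₂(1/38) = 0.1381
H(X) = 1.9009 bits


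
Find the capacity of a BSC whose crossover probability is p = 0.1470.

For BSC with error probability p:
C = 1 - H(p) where H(p) is binary entropy
H(0.1470) = -0.1470 × log₂(0.1470) - 0.8530 × log₂(0.8530)
H(p) = 0.6023
C = 1 - 0.6023 = 0.3977 bits/use


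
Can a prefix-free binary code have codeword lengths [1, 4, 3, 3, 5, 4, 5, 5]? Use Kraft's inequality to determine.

Kraft inequality: Σ 2^(-l_i) ≤ 1 for prefix-free code
Calculating: 2^(-1) + 2^(-4) + 2^(-3) + 2^(-3) + 2^(-5) + 2^(-4) + 2^(-5) + 2^(-5)
= 0.5 + 0.0625 + 0.125 + 0.125 + 0.03125 + 0.0625 + 0.03125 + 0.03125
= 0.9688
Since 0.9688 ≤ 1, prefix-free code exists


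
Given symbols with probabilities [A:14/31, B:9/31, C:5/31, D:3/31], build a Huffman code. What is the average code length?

Huffman tree construction:
Combine smallest probabilities repeatedly
Resulting codes:
  A: 0 (length 1)
  B: 11 (length 2)
  C: 101 (length 3)
  D: 100 (length 3)
Average length = Σ p(s) × length(s) = 1.8065 bits


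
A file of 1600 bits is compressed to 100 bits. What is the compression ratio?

Compression ratio = Original / Compressed
= 1600 / 100 = 16.00:1


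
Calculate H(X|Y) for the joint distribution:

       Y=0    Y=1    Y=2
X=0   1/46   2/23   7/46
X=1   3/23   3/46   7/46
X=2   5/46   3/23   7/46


H(X|Y) = Σ_y p(y) H(X|Y=y)
  p(Y=0) = 6/23, H(X|Y=0) = 1.3250
  p(Y=1) = 13/46, H(X|Y=1) = 1.5262
  p(Y=2) = 21/46, H(X|Y=2) = 1.5850
H(X|Y) = 0.2609×1.3250 + 0.2826×1.5262 + 0.4565×1.5850 = 1.5006 bits


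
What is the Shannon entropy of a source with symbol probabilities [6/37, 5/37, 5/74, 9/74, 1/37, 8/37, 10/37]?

H(X) = -Σ p(x) log₂ p(x)
  -6/37 × log₂(6/37) = 0.4256
  -5/37 × log₂(5/37) = 0.3902
  -5/74 × log₂(5/74) = 0.2627
  -9/74 × log₂(9/74) = 0.3697
  -1/37 × log₂(1/37) = 0.1408
  -8/37 × log₂(8/37) = 0.4777
  -10/37 × log₂(10/37) = 0.5101
H(X) = 2.5768 bits


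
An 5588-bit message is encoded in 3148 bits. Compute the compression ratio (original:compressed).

Compression ratio = Original / Compressed
= 5588 / 3148 = 1.78:1


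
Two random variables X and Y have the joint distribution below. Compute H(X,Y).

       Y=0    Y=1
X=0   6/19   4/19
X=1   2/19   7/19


H(X,Y) = -Σ p(x,y) log₂ p(x,y)
  p(0,0)=6/19: -0.3158 × log₂(0.3158) = 0.5251
  p(0,1)=4/19: -0.2105 × log₂(0.2105) = 0.4732
  p(1,0)=2/19: -0.1053 × log₂(0.1053) = 0.3419
  p(1,1)=7/19: -0.3684 × log₂(0.3684) = 0.5307
H(X,Y) = 1.8710 bits


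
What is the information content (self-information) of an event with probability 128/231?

Information content I(x) = -log₂(p(x))
I = -log₂(128/231) = -log₂(0.5541)
I = 0.8517 bits


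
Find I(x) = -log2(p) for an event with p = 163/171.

Information content I(x) = -log₂(p(x))
I = -log₂(163/171) = -log₂(0.9532)
I = 0.0691 bits


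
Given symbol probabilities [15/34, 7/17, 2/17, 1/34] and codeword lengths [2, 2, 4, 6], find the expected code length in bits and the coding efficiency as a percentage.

Average length L = Σ p_i × l_i = 2.3529 bits
Entropy H = 1.5608 bits
Efficiency η = H/L × 100% = 66.33%


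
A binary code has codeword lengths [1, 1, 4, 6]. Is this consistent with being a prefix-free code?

Kraft inequality: Σ 2^(-l_i) ≤ 1 for prefix-free code
Calculating: 2^(-1) + 2^(-1) + 2^(-4) + 2^(-6)
= 0.5 + 0.5 + 0.0625 + 0.015625
= 1.0781
Since 1.0781 > 1, prefix-free code does not exist


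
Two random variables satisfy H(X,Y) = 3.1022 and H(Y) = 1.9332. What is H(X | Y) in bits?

Chain rule: H(X,Y) = H(X|Y) + H(Y)
H(X|Y) = H(X,Y) - H(Y) = 3.1022 - 1.9332 = 1.169 bits


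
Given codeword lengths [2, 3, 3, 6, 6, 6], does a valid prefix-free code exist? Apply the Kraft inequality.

Kraft inequality: Σ 2^(-l_i) ≤ 1 for prefix-free code
Calculating: 2^(-2) + 2^(-3) + 2^(-3) + 2^(-6) + 2^(-6) + 2^(-6)
= 0.25 + 0.125 + 0.125 + 0.015625 + 0.015625 + 0.015625
= 0.5469
Since 0.5469 ≤ 1, prefix-free code exists


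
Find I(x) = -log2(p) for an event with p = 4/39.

Information content I(x) = -log₂(p(x))
I = -log₂(4/39) = -log₂(0.1026)
I = 3.2854 bits


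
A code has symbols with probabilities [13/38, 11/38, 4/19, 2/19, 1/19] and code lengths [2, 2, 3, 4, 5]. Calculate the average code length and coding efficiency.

Average length L = Σ p_i × l_i = 2.5789 bits
Entropy H = 2.0858 bits
Efficiency η = H/L × 100% = 80.88%


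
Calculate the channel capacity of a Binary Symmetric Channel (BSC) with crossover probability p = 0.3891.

For BSC with error probability p:
C = 1 - H(p) where H(p) is binary entropy
H(0.3891) = -0.3891 × log₂(0.3891) - 0.6109 × log₂(0.6109)
H(p) = 0.9642
C = 1 - 0.9642 = 0.0358 bits/use


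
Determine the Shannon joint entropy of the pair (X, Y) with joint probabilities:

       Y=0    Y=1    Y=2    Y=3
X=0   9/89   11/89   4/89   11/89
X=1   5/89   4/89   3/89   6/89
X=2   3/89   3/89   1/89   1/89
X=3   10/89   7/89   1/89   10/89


H(X,Y) = -Σ p(x,y) log₂ p(x,y)
  p(0,0)=9/89: -0.1011 × log₂(0.1011) = 0.3343
  p(0,1)=11/89: -0.1236 × log₂(0.1236) = 0.3728
  p(0,2)=4/89: -0.0449 × log₂(0.0449) = 0.2012
  p(0,3)=11/89: -0.1236 × log₂(0.1236) = 0.3728
  p(1,0)=5/89: -0.0562 × log₂(0.0562) = 0.2334
  p(1,1)=4/89: -0.0449 × log₂(0.0449) = 0.2012
  p(1,2)=3/89: -0.0337 × log₂(0.0337) = 0.1649
  p(1,3)=6/89: -0.0674 × log₂(0.0674) = 0.2623
  p(2,0)=3/89: -0.0337 × log₂(0.0337) = 0.1649
  p(2,1)=3/89: -0.0337 × log₂(0.0337) = 0.1649
  p(2,2)=1/89: -0.0112 × log₂(0.0112) = 0.0728
  p(2,3)=1/89: -0.0112 × log₂(0.0112) = 0.0728
  p(3,0)=10/89: -0.1124 × log₂(0.1124) = 0.3544
  p(3,1)=7/89: -0.0787 × log₂(0.0787) = 0.2885
  p(3,2)=1/89: -0.0112 × log₂(0.0112) = 0.0728
  p(3,3)=10/89: -0.1124 × log₂(0.1124) = 0.3544
H(X,Y) = 3.6880 bits


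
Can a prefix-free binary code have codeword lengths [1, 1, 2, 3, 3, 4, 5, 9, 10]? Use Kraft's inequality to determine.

Kraft inequality: Σ 2^(-l_i) ≤ 1 for prefix-free code
Calculating: 2^(-1) + 2^(-1) + 2^(-2) + 2^(-3) + 2^(-3) + 2^(-4) + 2^(-5) + 2^(-9) + 2^(-10)
= 0.5 + 0.5 + 0.25 + 0.125 + 0.125 + 0.0625 + 0.03125 + 0.001953125 + 0.0009765625
= 1.5967
Since 1.5967 > 1, prefix-free code does not exist


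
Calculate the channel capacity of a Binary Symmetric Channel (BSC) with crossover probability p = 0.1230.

For BSC with error probability p:
C = 1 - H(p) where H(p) is binary entropy
H(0.1230) = -0.1230 × log₂(0.1230) - 0.8770 × log₂(0.8770)
H(p) = 0.5379
C = 1 - 0.5379 = 0.4621 bits/use


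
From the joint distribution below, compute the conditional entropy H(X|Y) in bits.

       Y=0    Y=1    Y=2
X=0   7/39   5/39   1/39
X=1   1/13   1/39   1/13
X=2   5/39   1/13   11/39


H(X|Y) = Σ_y p(y) H(X|Y=y)
  p(Y=0) = 5/13, H(X|Y=0) = 1.5058
  p(Y=1) = 3/13, H(X|Y=1) = 1.3516
  p(Y=2) = 5/13, H(X|Y=2) = 1.0530
H(X|Y) = 0.3846×1.5058 + 0.2308×1.3516 + 0.3846×1.0530 = 1.2961 bits


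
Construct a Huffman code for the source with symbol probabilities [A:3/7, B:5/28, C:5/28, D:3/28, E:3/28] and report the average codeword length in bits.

Huffman tree construction:
Combine smallest probabilities repeatedly
Resulting codes:
  A: 0 (length 1)
  B: 110 (length 3)
  C: 111 (length 3)
  D: 100 (length 3)
  E: 101 (length 3)
Average length = Σ p(s) × length(s) = 2.1429 bits


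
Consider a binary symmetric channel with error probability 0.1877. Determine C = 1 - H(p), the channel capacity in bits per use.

For BSC with error probability p:
C = 1 - H(p) where H(p) is binary entropy
H(0.1877) = -0.1877 × log₂(0.1877) - 0.8123 × log₂(0.8123)
H(p) = 0.6966
C = 1 - 0.6966 = 0.3034 bits/use


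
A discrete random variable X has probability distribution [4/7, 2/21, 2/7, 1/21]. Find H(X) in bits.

H(X) = -Σ p(x) log₂ p(x)
  -4/7 × log₂(4/7) = 0.4613
  -2/21 × log₂(2/21) = 0.3231
  -2/7 × log₂(2/7) = 0.5164
  -1/21 × log₂(1/21) = 0.2092
H(X) = 1.5100 bits


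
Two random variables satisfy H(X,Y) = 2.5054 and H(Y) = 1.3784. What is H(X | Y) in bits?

Chain rule: H(X,Y) = H(X|Y) + H(Y)
H(X|Y) = H(X,Y) - H(Y) = 2.5054 - 1.3784 = 1.127 bits


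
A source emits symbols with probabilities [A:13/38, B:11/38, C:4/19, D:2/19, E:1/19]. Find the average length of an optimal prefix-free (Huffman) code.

Huffman tree construction:
Combine smallest probabilities repeatedly
Resulting codes:
  A: 11 (length 2)
  B: 10 (length 2)
  C: 01 (length 2)
  D: 001 (length 3)
  E: 000 (length 3)
Average length = Σ p(s) × length(s) = 2.1579 bits


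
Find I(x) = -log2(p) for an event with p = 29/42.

Information content I(x) = -log₂(p(x))
I = -log₂(29/42) = -log₂(0.6905)
I = 0.5343 bits


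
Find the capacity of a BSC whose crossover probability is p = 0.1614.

For BSC with error probability p:
C = 1 - H(p) where H(p) is binary entropy
H(0.1614) = -0.1614 × log₂(0.1614) - 0.8386 × log₂(0.8386)
H(p) = 0.6376
C = 1 - 0.6376 = 0.3624 bits/use


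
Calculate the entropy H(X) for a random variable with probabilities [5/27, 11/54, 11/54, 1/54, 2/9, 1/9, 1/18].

H(X) = -Σ p(x) log₂ p(x)
  -5/27 × log₂(5/27) = 0.4505
  -11/54 × log₂(11/54) = 0.4676
  -11/54 × log₂(11/54) = 0.4676
  -1/54 × log₂(1/54) = 0.1066
  -2/9 × log₂(2/9) = 0.4822
  -1/9 × log₂(1/9) = 0.3522
  -1/18 × log₂(1/18) = 0.2317
H(X) = 2.5584 bits


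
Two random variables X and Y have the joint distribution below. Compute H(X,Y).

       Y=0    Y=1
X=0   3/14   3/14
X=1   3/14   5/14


H(X,Y) = -Σ p(x,y) log₂ p(x,y)
  p(0,0)=3/14: -0.2143 × log₂(0.2143) = 0.4762
  p(0,1)=3/14: -0.2143 × log₂(0.2143) = 0.4762
  p(1,0)=3/14: -0.2143 × log₂(0.2143) = 0.4762
  p(1,1)=5/14: -0.3571 × log₂(0.3571) = 0.5305
H(X,Y) = 1.9592 bits


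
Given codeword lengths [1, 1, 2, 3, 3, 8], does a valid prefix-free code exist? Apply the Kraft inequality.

Kraft inequality: Σ 2^(-l_i) ≤ 1 for prefix-free code
Calculating: 2^(-1) + 2^(-1) + 2^(-2) + 2^(-3) + 2^(-3) + 2^(-8)
= 0.5 + 0.5 + 0.25 + 0.125 + 0.125 + 0.00390625
= 1.5039
Since 1.5039 > 1, prefix-free code does not exist


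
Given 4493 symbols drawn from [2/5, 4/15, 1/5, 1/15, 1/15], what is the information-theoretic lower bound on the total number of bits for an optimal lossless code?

Entropy H = 2.0226 bits/symbol
Minimum bits = H × n = 2.0226 × 4493
= 9087.45 bits


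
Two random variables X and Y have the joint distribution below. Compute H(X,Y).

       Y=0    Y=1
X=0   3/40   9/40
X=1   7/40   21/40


H(X,Y) = -Σ p(x,y) log₂ p(x,y)
  p(0,0)=3/40: -0.0750 × log₂(0.0750) = 0.2803
  p(0,1)=9/40: -0.2250 × log₂(0.2250) = 0.4842
  p(1,0)=7/40: -0.1750 × log₂(0.1750) = 0.4401
  p(1,1)=21/40: -0.5250 × log₂(0.5250) = 0.4880
H(X,Y) = 1.6926 bits


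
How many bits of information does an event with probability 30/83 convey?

Information content I(x) = -log₂(p(x))
I = -log₂(30/83) = -log₂(0.3614)
I = 1.4681 bits


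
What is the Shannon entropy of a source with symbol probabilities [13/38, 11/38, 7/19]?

H(X) = -Σ p(x) log₂ p(x)
  -13/38 × log₂(13/38) = 0.5294
  -11/38 × log₂(11/38) = 0.5177
  -7/19 × log₂(7/19) = 0.5307
H(X) = 1.5779 bits


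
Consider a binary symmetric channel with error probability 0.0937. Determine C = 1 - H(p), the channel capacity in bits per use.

For BSC with error probability p:
C = 1 - H(p) where H(p) is binary entropy
H(0.0937) = -0.0937 × log₂(0.0937) - 0.9063 × log₂(0.9063)
H(p) = 0.4487
C = 1 - 0.4487 = 0.5513 bits/use


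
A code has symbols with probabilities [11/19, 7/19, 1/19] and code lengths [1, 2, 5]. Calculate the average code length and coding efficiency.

Average length L = Σ p_i × l_i = 1.5789 bits
Entropy H = 1.2108 bits
Efficiency η = H/L × 100% = 76.68%


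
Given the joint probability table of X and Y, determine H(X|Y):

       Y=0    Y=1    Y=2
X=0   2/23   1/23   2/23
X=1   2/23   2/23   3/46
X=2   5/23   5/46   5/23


H(X|Y) = Σ_y p(y) H(X|Y=y)
  p(Y=0) = 9/23, H(X|Y=0) = 1.4355
  p(Y=1) = 11/46, H(X|Y=1) = 1.4949
  p(Y=2) = 17/46, H(X|Y=2) = 1.3831
H(X|Y) = 0.3913×1.4355 + 0.2391×1.4949 + 0.3696×1.3831 = 1.4304 bits


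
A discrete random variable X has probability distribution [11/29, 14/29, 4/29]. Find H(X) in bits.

H(X) = -Σ p(x) log₂ p(x)
  -11/29 × log₂(11/29) = 0.5305
  -14/29 × log₂(14/29) = 0.5072
  -4/29 × log₂(4/29) = 0.3942
H(X) = 1.4319 bits


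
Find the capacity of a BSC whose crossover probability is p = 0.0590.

For BSC with error probability p:
C = 1 - H(p) where H(p) is binary entropy
H(0.0590) = -0.0590 × log₂(0.0590) - 0.9410 × log₂(0.9410)
H(p) = 0.3235
C = 1 - 0.3235 = 0.6765 bits/use


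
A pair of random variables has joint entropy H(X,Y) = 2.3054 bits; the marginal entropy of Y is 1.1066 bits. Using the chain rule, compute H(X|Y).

Chain rule: H(X,Y) = H(X|Y) + H(Y)
H(X|Y) = H(X,Y) - H(Y) = 2.3054 - 1.1066 = 1.1988 bits


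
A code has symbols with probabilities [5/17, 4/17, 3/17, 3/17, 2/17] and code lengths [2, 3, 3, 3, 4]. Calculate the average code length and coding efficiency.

Average length L = Σ p_i × l_i = 2.8235 bits
Entropy H = 2.2569 bits
Efficiency η = H/L × 100% = 79.93%


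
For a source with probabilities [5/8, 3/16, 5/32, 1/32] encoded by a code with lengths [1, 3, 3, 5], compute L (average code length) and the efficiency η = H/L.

Average length L = Σ p_i × l_i = 1.8125 bits
Entropy H = 1.4513 bits
Efficiency η = H/L × 100% = 80.07%


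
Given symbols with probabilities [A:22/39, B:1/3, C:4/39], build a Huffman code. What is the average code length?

Huffman tree construction:
Combine smallest probabilities repeatedly
Resulting codes:
  A: 1 (length 1)
  B: 01 (length 2)
  C: 00 (length 2)
Average length = Σ p(s) × length(s) = 1.4359 bits


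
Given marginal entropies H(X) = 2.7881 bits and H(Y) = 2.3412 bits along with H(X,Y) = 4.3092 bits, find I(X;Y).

I(X;Y) = H(X) + H(Y) - H(X,Y)
I(X;Y) = 2.7881 + 2.3412 - 4.3092 = 0.8201 bits


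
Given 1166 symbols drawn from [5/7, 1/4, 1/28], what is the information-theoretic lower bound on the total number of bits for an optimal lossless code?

Entropy H = 1.0184 bits/symbol
Minimum bits = H × n = 1.0184 × 1166
= 1187.48 bits


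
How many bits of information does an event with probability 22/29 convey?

Information content I(x) = -log₂(p(x))
I = -log₂(22/29) = -log₂(0.7586)
I = 0.3985 bits


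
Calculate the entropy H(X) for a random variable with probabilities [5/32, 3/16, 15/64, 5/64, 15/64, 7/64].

H(X) = -Σ p(x) log₂ p(x)
  -5/32 × log₂(5/32) = 0.4184
  -3/16 × log₂(3/16) = 0.4528
  -15/64 × log₂(15/64) = 0.4906
  -5/64 × log₂(5/64) = 0.2873
  -15/64 × log₂(15/64) = 0.4906
  -7/64 × log₂(7/64) = 0.3492
H(X) = 2.4890 bits


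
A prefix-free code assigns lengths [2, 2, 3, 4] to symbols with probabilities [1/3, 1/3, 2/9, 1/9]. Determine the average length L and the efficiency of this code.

Average length L = Σ p_i × l_i = 2.4444 bits
Entropy H = 1.8911 bits
Efficiency η = H/L × 100% = 77.36%


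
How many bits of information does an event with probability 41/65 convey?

Information content I(x) = -log₂(p(x))
I = -log₂(41/65) = -log₂(0.6308)
I = 0.6648 bits


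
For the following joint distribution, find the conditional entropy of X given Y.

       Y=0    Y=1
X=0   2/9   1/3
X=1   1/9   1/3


H(X|Y) = Σ_y p(y) H(X|Y=y)
  p(Y=0) = 1/3, H(X|Y=0) = 0.9183
  p(Y=1) = 2/3, H(X|Y=1) = 1.0000
H(X|Y) = 0.3333×0.9183 + 0.6667×1.0000 = 0.9728 bits


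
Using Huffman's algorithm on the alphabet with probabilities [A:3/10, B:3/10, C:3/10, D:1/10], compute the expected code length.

Huffman tree construction:
Combine smallest probabilities repeatedly
Resulting codes:
  A: 01 (length 2)
  B: 10 (length 2)
  C: 11 (length 2)
  D: 00 (length 2)
Average length = Σ p(s) × length(s) = 2.0000 bits


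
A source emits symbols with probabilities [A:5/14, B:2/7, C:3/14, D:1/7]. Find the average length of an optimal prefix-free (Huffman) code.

Huffman tree construction:
Combine smallest probabilities repeatedly
Resulting codes:
  A: 11 (length 2)
  B: 10 (length 2)
  C: 01 (length 2)
  D: 00 (length 2)
Average length = Σ p(s) × length(s) = 2.0000 bits


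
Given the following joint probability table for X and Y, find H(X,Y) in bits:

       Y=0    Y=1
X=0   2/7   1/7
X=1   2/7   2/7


H(X,Y) = -Σ p(x,y) log₂ p(x,y)
  p(0,0)=2/7: -0.2857 × log₂(0.2857) = 0.5164
  p(0,1)=1/7: -0.1429 × log₂(0.1429) = 0.4011
  p(1,0)=2/7: -0.2857 × log₂(0.2857) = 0.5164
  p(1,1)=2/7: -0.2857 × log₂(0.2857) = 0.5164
H(X,Y) = 1.9502 bits


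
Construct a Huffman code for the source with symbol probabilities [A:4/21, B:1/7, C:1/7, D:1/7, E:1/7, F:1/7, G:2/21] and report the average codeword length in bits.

Huffman tree construction:
Combine smallest probabilities repeatedly
Resulting codes:
  A: 00 (length 2)
  B: 011 (length 3)
  C: 100 (length 3)
  D: 101 (length 3)
  E: 110 (length 3)
  F: 111 (length 3)
  G: 010 (length 3)
Average length = Σ p(s) × length(s) = 2.8095 bits


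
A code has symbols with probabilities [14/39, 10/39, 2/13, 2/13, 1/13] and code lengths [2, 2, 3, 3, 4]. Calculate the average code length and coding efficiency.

Average length L = Σ p_i × l_i = 2.4615 bits
Entropy H = 2.1496 bits
Efficiency η = H/L × 100% = 87.33%


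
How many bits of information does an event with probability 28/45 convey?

Information content I(x) = -log₂(p(x))
I = -log₂(28/45) = -log₂(0.6222)
I = 0.6845 bits


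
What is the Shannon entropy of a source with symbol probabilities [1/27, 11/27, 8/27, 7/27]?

H(X) = -Σ p(x) log₂ p(x)
  -1/27 × log₂(1/27) = 0.1761
  -11/27 × log₂(11/27) = 0.5278
  -8/27 × log₂(8/27) = 0.5200
  -7/27 × log₂(7/27) = 0.5049
H(X) = 1.7288 bits


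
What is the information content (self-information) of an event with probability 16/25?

Information content I(x) = -log₂(p(x))
I = -log₂(16/25) = -log₂(0.6400)
I = 0.6439 bits


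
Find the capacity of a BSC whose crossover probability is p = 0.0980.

For BSC with error probability p:
C = 1 - H(p) where H(p) is binary entropy
H(0.0980) = -0.0980 × log₂(0.0980) - 0.9020 × log₂(0.9020)
H(p) = 0.4626
C = 1 - 0.4626 = 0.5374 bits/use


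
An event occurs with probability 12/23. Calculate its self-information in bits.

Information content I(x) = -log₂(p(x))
I = -log₂(12/23) = -log₂(0.5217)
I = 0.9386 bits


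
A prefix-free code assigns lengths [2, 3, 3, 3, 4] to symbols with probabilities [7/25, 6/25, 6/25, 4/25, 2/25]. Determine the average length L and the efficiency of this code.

Average length L = Σ p_i × l_i = 2.8000 bits
Entropy H = 2.2170 bits
Efficiency η = H/L × 100% = 79.18%


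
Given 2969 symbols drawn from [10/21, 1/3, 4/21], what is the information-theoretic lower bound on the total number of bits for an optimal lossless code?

Entropy H = 1.4937 bits/symbol
Minimum bits = H × n = 1.4937 × 2969
= 4434.82 bits


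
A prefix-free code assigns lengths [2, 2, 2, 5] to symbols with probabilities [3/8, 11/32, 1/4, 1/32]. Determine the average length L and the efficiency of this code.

Average length L = Σ p_i × l_i = 2.0938 bits
Entropy H = 1.7165 bits
Efficiency η = H/L × 100% = 81.98%


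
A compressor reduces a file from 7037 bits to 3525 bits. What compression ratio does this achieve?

Compression ratio = Original / Compressed
= 7037 / 3525 = 2.00:1


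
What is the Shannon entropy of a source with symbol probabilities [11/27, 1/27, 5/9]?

H(X) = -Σ p(x) log₂ p(x)
  -11/27 × log₂(11/27) = 0.5278
  -1/27 × log₂(1/27) = 0.1761
  -5/9 × log₂(5/9) = 0.4711
H(X) = 1.1750 bits


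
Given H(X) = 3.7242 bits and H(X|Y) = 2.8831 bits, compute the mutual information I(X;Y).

I(X;Y) = H(X) - H(X|Y)
I(X;Y) = 3.7242 - 2.8831 = 0.8411 bits


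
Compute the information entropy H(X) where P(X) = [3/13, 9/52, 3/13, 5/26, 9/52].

H(X) = -Σ p(x) log₂ p(x)
  -3/13 × log₂(3/13) = 0.4882
  -9/52 × log₂(9/52) = 0.4380
  -3/13 × log₂(3/13) = 0.4882
  -5/26 × log₂(5/26) = 0.4574
  -9/52 × log₂(9/52) = 0.4380
H(X) = 2.3097 bits


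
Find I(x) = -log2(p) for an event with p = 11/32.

Information content I(x) = -log₂(p(x))
I = -log₂(11/32) = -log₂(0.3438)
I = 1.5406 bits


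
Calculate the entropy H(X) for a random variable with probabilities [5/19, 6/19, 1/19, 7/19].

H(X) = -Σ p(x) log₂ p(x)
  -5/19 × log₂(5/19) = 0.5068
  -6/19 × log₂(6/19) = 0.5251
  -1/19 × log₂(1/19) = 0.2236
  -7/19 × log₂(7/19) = 0.5307
H(X) = 1.7863 bits


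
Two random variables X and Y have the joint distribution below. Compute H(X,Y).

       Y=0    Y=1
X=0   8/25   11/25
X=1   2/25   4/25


H(X,Y) = -Σ p(x,y) log₂ p(x,y)
  p(0,0)=8/25: -0.3200 × log₂(0.3200) = 0.5260
  p(0,1)=11/25: -0.4400 × log₂(0.4400) = 0.5211
  p(1,0)=2/25: -0.0800 × log₂(0.0800) = 0.2915
  p(1,1)=4/25: -0.1600 × log₂(0.1600) = 0.4230
H(X,Y) = 1.7617 bits


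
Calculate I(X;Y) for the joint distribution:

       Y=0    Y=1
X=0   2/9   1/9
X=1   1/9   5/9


H(X) = 0.9183, H(Y) = 0.9183, H(X,Y) = 1.6577
I(X;Y) = H(X) + H(Y) - H(X,Y) = 0.1788 bits


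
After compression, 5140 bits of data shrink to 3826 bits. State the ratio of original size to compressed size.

Compression ratio = Original / Compressed
= 5140 / 3826 = 1.34:1


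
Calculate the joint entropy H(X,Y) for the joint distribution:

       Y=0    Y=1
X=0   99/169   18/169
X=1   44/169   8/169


H(X,Y) = -Σ p(x,y) log₂ p(x,y)
  p(0,0)=99/169: -0.5858 × log₂(0.5858) = 0.4520
  p(0,1)=18/169: -0.1065 × log₂(0.1065) = 0.3441
  p(1,0)=44/169: -0.2604 × log₂(0.2604) = 0.5055
  p(1,1)=8/169: -0.0473 × log₂(0.0473) = 0.2083
H(X,Y) = 1.5099 bits


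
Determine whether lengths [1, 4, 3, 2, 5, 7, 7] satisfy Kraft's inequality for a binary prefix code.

Kraft inequality: Σ 2^(-l_i) ≤ 1 for prefix-free code
Calculating: 2^(-1) + 2^(-4) + 2^(-3) + 2^(-2) + 2^(-5) + 2^(-7) + 2^(-7)
= 0.5 + 0.0625 + 0.125 + 0.25 + 0.03125 + 0.0078125 + 0.0078125
= 0.9844
Since 0.9844 ≤ 1, prefix-free code exists


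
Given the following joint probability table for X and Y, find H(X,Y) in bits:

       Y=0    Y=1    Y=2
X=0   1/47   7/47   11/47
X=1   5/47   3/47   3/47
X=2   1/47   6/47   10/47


H(X,Y) = -Σ p(x,y) log₂ p(x,y)
  p(0,0)=1/47: -0.0213 × log₂(0.0213) = 0.1182
  p(0,1)=7/47: -0.1489 × log₂(0.1489) = 0.4092
  p(0,2)=11/47: -0.2340 × log₂(0.2340) = 0.4904
  p(1,0)=5/47: -0.1064 × log₂(0.1064) = 0.3439
  p(1,1)=3/47: -0.0638 × log₂(0.0638) = 0.2534
  p(1,2)=3/47: -0.0638 × log₂(0.0638) = 0.2534
  p(2,0)=1/47: -0.0213 × log₂(0.0213) = 0.1182
  p(2,1)=6/47: -0.1277 × log₂(0.1277) = 0.3791
  p(2,2)=10/47: -0.2128 × log₂(0.2128) = 0.4750
H(X,Y) = 2.8407 bits


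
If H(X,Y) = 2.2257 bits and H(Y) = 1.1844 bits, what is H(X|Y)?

Chain rule: H(X,Y) = H(X|Y) + H(Y)
H(X|Y) = H(X,Y) - H(Y) = 2.2257 - 1.1844 = 1.0413 bits


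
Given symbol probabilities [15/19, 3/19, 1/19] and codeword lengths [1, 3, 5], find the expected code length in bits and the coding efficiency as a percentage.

Average length L = Σ p_i × l_i = 1.5263 bits
Entropy H = 0.9133 bits
Efficiency η = H/L × 100% = 59.84%


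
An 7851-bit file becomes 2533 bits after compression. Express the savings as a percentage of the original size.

Space savings = (1 - Compressed/Original) × 100%
= (1 - 2533/7851) × 100%
= 67.74%


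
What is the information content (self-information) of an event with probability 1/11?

Information content I(x) = -log₂(p(x))
I = -log₂(1/11) = -log₂(0.0909)
I = 3.4594 bits


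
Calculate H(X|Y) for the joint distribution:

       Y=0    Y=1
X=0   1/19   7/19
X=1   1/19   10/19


H(X|Y) = Σ_y p(y) H(X|Y=y)
  p(Y=0) = 2/19, H(X|Y=0) = 1.0000
  p(Y=1) = 17/19, H(X|Y=1) = 0.9774
H(X|Y) = 0.1053×1.0000 + 0.8947×0.9774 = 0.9798 bits


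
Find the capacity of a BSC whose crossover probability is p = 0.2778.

For BSC with error probability p:
C = 1 - H(p) where H(p) is binary entropy
H(0.2778) = -0.2778 × log₂(0.2778) - 0.7222 × log₂(0.7222)
H(p) = 0.8524
C = 1 - 0.8524 = 0.1476 bits/use


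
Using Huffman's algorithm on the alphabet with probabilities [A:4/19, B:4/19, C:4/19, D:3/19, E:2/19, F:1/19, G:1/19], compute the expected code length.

Huffman tree construction:
Combine smallest probabilities repeatedly
Resulting codes:
  A: 111 (length 3)
  B: 00 (length 2)
  C: 01 (length 2)
  D: 110 (length 3)
  E: 100 (length 3)
  F: 1010 (length 4)
  G: 1011 (length 4)
Average length = Σ p(s) × length(s) = 2.6842 bits


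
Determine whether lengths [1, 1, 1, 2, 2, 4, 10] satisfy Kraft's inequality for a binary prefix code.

Kraft inequality: Σ 2^(-l_i) ≤ 1 for prefix-free code
Calculating: 2^(-1) + 2^(-1) + 2^(-1) + 2^(-2) + 2^(-2) + 2^(-4) + 2^(-10)
= 0.5 + 0.5 + 0.5 + 0.25 + 0.25 + 0.0625 + 0.0009765625
= 2.0635
Since 2.0635 > 1, prefix-free code does not exist


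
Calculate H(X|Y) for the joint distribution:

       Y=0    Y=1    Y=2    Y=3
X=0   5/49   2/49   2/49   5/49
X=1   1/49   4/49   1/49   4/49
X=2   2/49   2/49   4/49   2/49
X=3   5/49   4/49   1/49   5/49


H(X|Y) = Σ_y p(y) H(X|Y=y)
  p(Y=0) = 13/49, H(X|Y=0) = 1.7605
  p(Y=1) = 12/49, H(X|Y=1) = 1.9183
  p(Y=2) = 8/49, H(X|Y=2) = 1.7500
  p(Y=3) = 16/49, H(X|Y=3) = 1.9238
H(X|Y) = 0.2653×1.7605 + 0.2449×1.9183 + 0.1633×1.7500 + 0.3265×1.9238 = 1.8507 bits


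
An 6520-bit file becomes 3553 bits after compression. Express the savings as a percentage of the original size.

Space savings = (1 - Compressed/Original) × 100%
= (1 - 3553/6520) × 100%
= 45.51%


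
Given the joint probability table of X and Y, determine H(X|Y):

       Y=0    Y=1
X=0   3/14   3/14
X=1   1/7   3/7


H(X|Y) = Σ_y p(y) H(X|Y=y)
  p(Y=0) = 5/14, H(X|Y=0) = 0.9710
  p(Y=1) = 9/14, H(X|Y=1) = 0.9183
H(X|Y) = 0.3571×0.9710 + 0.6429×0.9183 = 0.9371 bits


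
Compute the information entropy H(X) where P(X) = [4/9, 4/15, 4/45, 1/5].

H(X) = -Σ p(x) log₂ p(x)
  -4/9 × log₂(4/9) = 0.5200
  -4/15 × log₂(4/15) = 0.5085
  -4/45 × log₂(4/45) = 0.3104
  -1/5 × log₂(1/5) = 0.4644
H(X) = 1.8032 bits


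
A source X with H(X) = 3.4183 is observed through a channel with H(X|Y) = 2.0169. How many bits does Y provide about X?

I(X;Y) = H(X) - H(X|Y)
I(X;Y) = 3.4183 - 2.0169 = 1.4014 bits


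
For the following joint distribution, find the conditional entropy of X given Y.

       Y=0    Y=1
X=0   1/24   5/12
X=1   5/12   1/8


H(X|Y) = Σ_y p(y) H(X|Y=y)
  p(Y=0) = 11/24, H(X|Y=0) = 0.4395
  p(Y=1) = 13/24, H(X|Y=1) = 0.7793
H(X|Y) = 0.4583×0.4395 + 0.5417×0.7793 = 0.6236 bits


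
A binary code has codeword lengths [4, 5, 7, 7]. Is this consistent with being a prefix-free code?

Kraft inequality: Σ 2^(-l_i) ≤ 1 for prefix-free code
Calculating: 2^(-4) + 2^(-5) + 2^(-7) + 2^(-7)
= 0.0625 + 0.03125 + 0.0078125 + 0.0078125
= 0.1094
Since 0.1094 ≤ 1, prefix-free code exists


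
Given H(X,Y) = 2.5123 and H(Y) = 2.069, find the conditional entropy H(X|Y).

Chain rule: H(X,Y) = H(X|Y) + H(Y)
H(X|Y) = H(X,Y) - H(Y) = 2.5123 - 2.069 = 0.4433 bits


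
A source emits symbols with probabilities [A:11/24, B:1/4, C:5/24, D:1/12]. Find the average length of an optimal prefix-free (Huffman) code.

Huffman tree construction:
Combine smallest probabilities repeatedly
Resulting codes:
  A: 0 (length 1)
  B: 10 (length 2)
  C: 111 (length 3)
  D: 110 (length 3)
Average length = Σ p(s) × length(s) = 1.8333 bits


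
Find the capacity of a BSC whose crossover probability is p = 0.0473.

For BSC with error probability p:
C = 1 - H(p) where H(p) is binary entropy
H(0.0473) = -0.0473 × log₂(0.0473) - 0.9527 × log₂(0.9527)
H(p) = 0.2748
C = 1 - 0.2748 = 0.7252 bits/use


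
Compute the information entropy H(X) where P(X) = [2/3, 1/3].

H(X) = -Σ p(x) log₂ p(x)
  -2/3 × log₂(2/3) = 0.3900
  -1/3 × log₂(1/3) = 0.5283
H(X) = 0.9183 bits


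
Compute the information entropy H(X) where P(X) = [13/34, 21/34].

H(X) = -Σ p(x) log₂ p(x)
  -13/34 × log₂(13/34) = 0.5303
  -21/34 × log₂(21/34) = 0.4294
H(X) = 0.9597 bits


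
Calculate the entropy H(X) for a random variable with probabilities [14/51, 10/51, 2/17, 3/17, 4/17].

H(X) = -Σ p(x) log₂ p(x)
  -14/51 × log₂(14/51) = 0.5120
  -10/51 × log₂(10/51) = 0.4609
  -2/17 × log₂(2/17) = 0.3632
  -3/17 × log₂(3/17) = 0.4416
  -4/17 × log₂(4/17) = 0.4912
H(X) = 2.2689 bits


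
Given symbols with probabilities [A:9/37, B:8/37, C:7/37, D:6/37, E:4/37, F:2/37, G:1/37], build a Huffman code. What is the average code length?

Huffman tree construction:
Combine smallest probabilities repeatedly
Resulting codes:
  A: 10 (length 2)
  B: 01 (length 2)
  C: 111 (length 3)
  D: 110 (length 3)
  E: 001 (length 3)
  F: 0001 (length 4)
  G: 0000 (length 4)
Average length = Σ p(s) × length(s) = 2.6216 bits


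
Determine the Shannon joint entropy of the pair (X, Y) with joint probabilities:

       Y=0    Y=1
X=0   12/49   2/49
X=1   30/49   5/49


H(X,Y) = -Σ p(x,y) log₂ p(x,y)
  p(0,0)=12/49: -0.2449 × log₂(0.2449) = 0.4971
  p(0,1)=2/49: -0.0408 × log₂(0.0408) = 0.1884
  p(1,0)=30/49: -0.6122 × log₂(0.6122) = 0.4334
  p(1,1)=5/49: -0.1020 × log₂(0.1020) = 0.3360
H(X,Y) = 1.4548 bits


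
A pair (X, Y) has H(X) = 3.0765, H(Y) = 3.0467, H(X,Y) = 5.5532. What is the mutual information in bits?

I(X;Y) = H(X) + H(Y) - H(X,Y)
I(X;Y) = 3.0765 + 3.0467 - 5.5532 = 0.57 bits


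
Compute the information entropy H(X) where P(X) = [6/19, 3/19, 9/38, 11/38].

H(X) = -Σ p(x) log₂ p(x)
  -6/19 × log₂(6/19) = 0.5251
  -3/19 × log₂(3/19) = 0.4205
  -9/38 × log₂(9/38) = 0.4922
  -11/38 × log₂(11/38) = 0.5177
H(X) = 1.9555 bits


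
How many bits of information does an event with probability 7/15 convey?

Information content I(x) = -log₂(p(x))
I = -log₂(7/15) = -log₂(0.4667)
I = 1.0995 bits


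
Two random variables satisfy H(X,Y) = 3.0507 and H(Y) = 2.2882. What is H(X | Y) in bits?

Chain rule: H(X,Y) = H(X|Y) + H(Y)
H(X|Y) = H(X,Y) - H(Y) = 3.0507 - 2.2882 = 0.7625 bits


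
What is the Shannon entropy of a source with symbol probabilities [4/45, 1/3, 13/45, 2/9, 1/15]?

H(X) = -Σ p(x) log₂ p(x)
  -4/45 × log₂(4/45) = 0.3104
  -1/3 × log₂(1/3) = 0.5283
  -13/45 × log₂(13/45) = 0.5175
  -2/9 × log₂(2/9) = 0.4822
  -1/15 × log₂(1/15) = 0.2605
H(X) = 2.0989 bits


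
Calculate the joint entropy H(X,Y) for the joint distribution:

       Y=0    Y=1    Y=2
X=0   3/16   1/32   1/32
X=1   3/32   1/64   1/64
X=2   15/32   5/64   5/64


H(X,Y) = -Σ p(x,y) log₂ p(x,y)
  p(0,0)=3/16: -0.1875 × log₂(0.1875) = 0.4528
  p(0,1)=1/32: -0.0312 × log₂(0.0312) = 0.1562
  p(0,2)=1/32: -0.0312 × log₂(0.0312) = 0.1562
  p(1,0)=3/32: -0.0938 × log₂(0.0938) = 0.3202
  p(1,1)=1/64: -0.0156 × log₂(0.0156) = 0.0938
  p(1,2)=1/64: -0.0156 × log₂(0.0156) = 0.0938
  p(2,0)=15/32: -0.4688 × log₂(0.4688) = 0.5124
  p(2,1)=5/64: -0.0781 × log₂(0.0781) = 0.2873
  p(2,2)=5/64: -0.0781 × log₂(0.0781) = 0.2873
H(X,Y) = 2.3601 bits


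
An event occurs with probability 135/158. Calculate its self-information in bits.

Information content I(x) = -log₂(p(x))
I = -log₂(135/158) = -log₂(0.8544)
I = 0.2270 bits
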